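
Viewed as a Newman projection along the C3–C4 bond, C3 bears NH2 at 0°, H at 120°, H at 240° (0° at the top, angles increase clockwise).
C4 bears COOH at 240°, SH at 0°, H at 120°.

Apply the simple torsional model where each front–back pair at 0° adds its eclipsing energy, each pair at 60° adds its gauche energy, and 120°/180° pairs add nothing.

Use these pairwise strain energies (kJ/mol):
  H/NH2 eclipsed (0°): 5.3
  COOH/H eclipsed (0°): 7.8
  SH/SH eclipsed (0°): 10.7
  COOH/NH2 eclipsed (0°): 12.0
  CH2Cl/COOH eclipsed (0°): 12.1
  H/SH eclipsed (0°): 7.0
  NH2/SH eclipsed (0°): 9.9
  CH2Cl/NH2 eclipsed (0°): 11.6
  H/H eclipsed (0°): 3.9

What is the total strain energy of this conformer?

21.6 kJ/mol

This conformer (eclipsed): NH2(0°)/SH(0°) eclipsed 9.9; H(120°)/H(120°) eclipsed 3.9; H(240°)/COOH(240°) eclipsed 7.8 → 21.6 kJ/mol.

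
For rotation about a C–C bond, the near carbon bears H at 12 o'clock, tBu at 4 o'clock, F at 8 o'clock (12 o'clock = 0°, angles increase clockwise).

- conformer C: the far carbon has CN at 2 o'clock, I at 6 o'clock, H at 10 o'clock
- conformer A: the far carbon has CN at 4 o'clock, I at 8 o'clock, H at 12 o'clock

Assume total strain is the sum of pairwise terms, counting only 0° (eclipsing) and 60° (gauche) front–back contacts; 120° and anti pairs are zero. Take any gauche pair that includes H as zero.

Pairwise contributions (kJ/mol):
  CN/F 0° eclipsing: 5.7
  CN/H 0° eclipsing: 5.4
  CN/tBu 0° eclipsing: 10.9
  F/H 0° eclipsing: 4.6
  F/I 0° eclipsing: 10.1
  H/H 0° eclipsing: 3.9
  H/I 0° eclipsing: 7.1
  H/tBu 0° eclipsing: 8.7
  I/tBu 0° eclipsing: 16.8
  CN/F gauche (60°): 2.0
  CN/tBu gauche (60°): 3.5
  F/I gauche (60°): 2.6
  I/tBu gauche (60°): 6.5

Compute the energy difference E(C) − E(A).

C (staggered): tBu–CN gauche, tBu–I gauche, F–I gauche; 3.5 + 6.5 + 2.6 = 12.6 kJ/mol.
A (eclipsed): H–H eclipsed, tBu–CN eclipsed, F–I eclipsed; 3.9 + 10.9 + 10.1 = 24.9 kJ/mol.
E(C) − E(A) = 12.6 − 24.9 = -12.3 kJ/mol.

-12.3 kJ/mol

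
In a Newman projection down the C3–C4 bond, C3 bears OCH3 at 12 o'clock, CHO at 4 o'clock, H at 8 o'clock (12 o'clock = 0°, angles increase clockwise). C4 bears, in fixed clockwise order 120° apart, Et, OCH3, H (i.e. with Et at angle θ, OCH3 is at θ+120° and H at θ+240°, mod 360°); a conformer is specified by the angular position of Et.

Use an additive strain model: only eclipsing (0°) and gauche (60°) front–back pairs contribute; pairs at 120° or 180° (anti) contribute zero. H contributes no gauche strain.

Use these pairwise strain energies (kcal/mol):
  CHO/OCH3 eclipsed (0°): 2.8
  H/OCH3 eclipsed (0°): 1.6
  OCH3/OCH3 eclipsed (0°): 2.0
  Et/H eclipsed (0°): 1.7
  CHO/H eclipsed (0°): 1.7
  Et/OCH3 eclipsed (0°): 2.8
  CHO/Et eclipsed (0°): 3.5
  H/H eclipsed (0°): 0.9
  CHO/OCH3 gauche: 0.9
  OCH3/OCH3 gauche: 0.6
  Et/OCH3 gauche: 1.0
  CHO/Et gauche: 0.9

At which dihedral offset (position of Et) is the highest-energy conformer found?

Et at 0° (eclipsed): OCH3–Et eclipsed, CHO–OCH3 eclipsed, H–H eclipsed; 2.8 + 2.8 + 0.9 = 6.5 kcal/mol.
Et at 60° (staggered): OCH3–Et gauche, CHO–Et gauche, CHO–OCH3 gauche; 1.0 + 0.9 + 0.9 = 2.8 kcal/mol.
Et at 120° (eclipsed): OCH3–H eclipsed, CHO–Et eclipsed, H–OCH3 eclipsed; 1.6 + 3.5 + 1.6 = 6.7 kcal/mol.
Et at 180° (staggered): OCH3–OCH3 gauche, CHO–Et gauche; 0.6 + 0.9 = 1.5 kcal/mol.
Et at 240° (eclipsed): OCH3–OCH3 eclipsed, CHO–H eclipsed, H–Et eclipsed; 2.0 + 1.7 + 1.7 = 5.4 kcal/mol.
Et at 300° (staggered): OCH3–Et gauche, OCH3–OCH3 gauche, CHO–OCH3 gauche; 1.0 + 0.6 + 0.9 = 2.5 kcal/mol.
The maximum (6.7 kcal/mol) occurs with Et at 120°.

120°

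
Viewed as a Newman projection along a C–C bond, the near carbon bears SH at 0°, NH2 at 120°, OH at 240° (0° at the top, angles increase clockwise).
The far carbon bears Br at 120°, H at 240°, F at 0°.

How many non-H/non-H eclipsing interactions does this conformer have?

Non-H eclipsing pairs: SH(0°)/F(0°); NH2(120°)/Br(120°) — 2 interactions.

2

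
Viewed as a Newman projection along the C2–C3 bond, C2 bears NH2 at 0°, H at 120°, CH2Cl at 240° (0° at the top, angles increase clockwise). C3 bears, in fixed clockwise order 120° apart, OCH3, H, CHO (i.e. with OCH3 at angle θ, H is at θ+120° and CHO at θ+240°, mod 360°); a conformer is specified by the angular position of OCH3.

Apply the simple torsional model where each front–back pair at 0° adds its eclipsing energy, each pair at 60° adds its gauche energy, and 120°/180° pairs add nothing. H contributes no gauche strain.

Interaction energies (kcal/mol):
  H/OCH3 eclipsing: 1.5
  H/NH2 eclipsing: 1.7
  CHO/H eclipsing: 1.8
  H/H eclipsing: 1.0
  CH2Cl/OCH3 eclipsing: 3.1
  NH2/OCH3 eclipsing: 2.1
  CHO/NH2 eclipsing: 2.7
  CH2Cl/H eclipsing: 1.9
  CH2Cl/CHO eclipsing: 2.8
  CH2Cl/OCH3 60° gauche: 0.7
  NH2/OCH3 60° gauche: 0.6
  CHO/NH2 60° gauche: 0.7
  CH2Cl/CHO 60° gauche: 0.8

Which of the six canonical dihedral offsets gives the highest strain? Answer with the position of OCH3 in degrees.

OCH3 at 0° is eclipsed. NH2 at 0° is eclipsed with OCH3 at 0° (2.1); H at 120° is eclipsed with H at 120° (1.0); CH2Cl at 240° is eclipsed with CHO at 240° (2.8). Total 5.9 kcal/mol.
OCH3 at 60° is staggered. NH2 at 0° is gauche with OCH3 at 60° (0.6); NH2 at 0° is gauche with CHO at 300° (0.7); CH2Cl at 240° is gauche with CHO at 300° (0.8). Total 2.1 kcal/mol.
OCH3 at 120° is eclipsed. NH2 at 0° is eclipsed with CHO at 0° (2.7); H at 120° is eclipsed with OCH3 at 120° (1.5); CH2Cl at 240° is eclipsed with H at 240° (1.9). Total 6.1 kcal/mol.
OCH3 at 180° is staggered. NH2 at 0° is gauche with CHO at 60° (0.7); CH2Cl at 240° is gauche with OCH3 at 180° (0.7). Total 1.4 kcal/mol.
OCH3 at 240° is eclipsed. NH2 at 0° is eclipsed with H at 0° (1.7); H at 120° is eclipsed with CHO at 120° (1.8); CH2Cl at 240° is eclipsed with OCH3 at 240° (3.1). Total 6.6 kcal/mol.
OCH3 at 300° is staggered. NH2 at 0° is gauche with OCH3 at 300° (0.6); CH2Cl at 240° is gauche with OCH3 at 300° (0.7); CH2Cl at 240° is gauche with CHO at 180° (0.8). Total 2.1 kcal/mol.
The maximum (6.6 kcal/mol) occurs with OCH3 at 240°.

240°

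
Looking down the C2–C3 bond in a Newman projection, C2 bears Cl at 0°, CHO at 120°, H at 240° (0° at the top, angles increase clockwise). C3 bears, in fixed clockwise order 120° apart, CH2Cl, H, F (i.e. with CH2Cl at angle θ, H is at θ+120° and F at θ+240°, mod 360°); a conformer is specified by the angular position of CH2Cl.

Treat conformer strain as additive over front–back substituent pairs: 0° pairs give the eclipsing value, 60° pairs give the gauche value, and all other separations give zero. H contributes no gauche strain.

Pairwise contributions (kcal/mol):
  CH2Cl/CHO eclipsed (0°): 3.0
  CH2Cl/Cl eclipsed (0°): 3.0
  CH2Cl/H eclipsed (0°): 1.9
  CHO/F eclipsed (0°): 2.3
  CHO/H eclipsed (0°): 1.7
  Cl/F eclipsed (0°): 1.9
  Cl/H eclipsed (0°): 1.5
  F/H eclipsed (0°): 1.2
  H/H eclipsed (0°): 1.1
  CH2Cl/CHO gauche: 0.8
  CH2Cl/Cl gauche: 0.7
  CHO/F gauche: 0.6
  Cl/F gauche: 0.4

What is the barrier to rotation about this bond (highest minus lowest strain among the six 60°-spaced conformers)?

4.7 kcal/mol

CH2Cl at 0° (eclipsed): Cl–CH2Cl eclipsed, CHO–H eclipsed, H–F eclipsed; 3.0 + 1.7 + 1.2 = 5.9 kcal/mol.
CH2Cl at 60° (staggered): Cl–CH2Cl gauche, Cl–F gauche, CHO–CH2Cl gauche; 0.7 + 0.4 + 0.8 = 1.9 kcal/mol.
CH2Cl at 120° (eclipsed): Cl–F eclipsed, CHO–CH2Cl eclipsed, H–H eclipsed; 1.9 + 3.0 + 1.1 = 6.0 kcal/mol.
CH2Cl at 180° (staggered): Cl–F gauche, CHO–CH2Cl gauche, CHO–F gauche; 0.4 + 0.8 + 0.6 = 1.8 kcal/mol.
CH2Cl at 240° (eclipsed): Cl–H eclipsed, CHO–F eclipsed, H–CH2Cl eclipsed; 1.5 + 2.3 + 1.9 = 5.7 kcal/mol.
CH2Cl at 300° (staggered): Cl–CH2Cl gauche, CHO–F gauche; 0.7 + 0.6 = 1.3 kcal/mol.
Max at 120° (6.0 kcal/mol), min at 300° (1.3 kcal/mol); barrier = 4.7 kcal/mol.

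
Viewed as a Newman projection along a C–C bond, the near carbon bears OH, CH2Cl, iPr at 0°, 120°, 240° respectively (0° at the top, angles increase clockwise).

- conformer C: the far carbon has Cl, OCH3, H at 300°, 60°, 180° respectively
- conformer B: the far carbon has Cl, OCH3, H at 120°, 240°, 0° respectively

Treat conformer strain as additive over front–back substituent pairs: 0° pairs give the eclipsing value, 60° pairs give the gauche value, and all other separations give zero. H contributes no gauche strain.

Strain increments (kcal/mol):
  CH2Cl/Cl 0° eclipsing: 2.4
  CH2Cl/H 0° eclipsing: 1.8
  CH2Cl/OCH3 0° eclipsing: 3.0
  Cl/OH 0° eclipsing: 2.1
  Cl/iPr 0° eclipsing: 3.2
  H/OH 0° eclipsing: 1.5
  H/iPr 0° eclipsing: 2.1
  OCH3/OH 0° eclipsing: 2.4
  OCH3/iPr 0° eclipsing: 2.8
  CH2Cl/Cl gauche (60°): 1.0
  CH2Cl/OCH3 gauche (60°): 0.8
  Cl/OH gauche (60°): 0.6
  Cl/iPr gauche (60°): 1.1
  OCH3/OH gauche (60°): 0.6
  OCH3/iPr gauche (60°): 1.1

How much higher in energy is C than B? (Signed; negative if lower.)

-3.6 kcal/mol

C (staggered): OH–Cl gauche, OH–OCH3 gauche, CH2Cl–OCH3 gauche, iPr–Cl gauche; 0.6 + 0.6 + 0.8 + 1.1 = 3.1 kcal/mol.
B (eclipsed): OH–H eclipsed, CH2Cl–Cl eclipsed, iPr–OCH3 eclipsed; 1.5 + 2.4 + 2.8 = 6.7 kcal/mol.
E(C) − E(B) = 3.1 − 6.7 = -3.6 kcal/mol.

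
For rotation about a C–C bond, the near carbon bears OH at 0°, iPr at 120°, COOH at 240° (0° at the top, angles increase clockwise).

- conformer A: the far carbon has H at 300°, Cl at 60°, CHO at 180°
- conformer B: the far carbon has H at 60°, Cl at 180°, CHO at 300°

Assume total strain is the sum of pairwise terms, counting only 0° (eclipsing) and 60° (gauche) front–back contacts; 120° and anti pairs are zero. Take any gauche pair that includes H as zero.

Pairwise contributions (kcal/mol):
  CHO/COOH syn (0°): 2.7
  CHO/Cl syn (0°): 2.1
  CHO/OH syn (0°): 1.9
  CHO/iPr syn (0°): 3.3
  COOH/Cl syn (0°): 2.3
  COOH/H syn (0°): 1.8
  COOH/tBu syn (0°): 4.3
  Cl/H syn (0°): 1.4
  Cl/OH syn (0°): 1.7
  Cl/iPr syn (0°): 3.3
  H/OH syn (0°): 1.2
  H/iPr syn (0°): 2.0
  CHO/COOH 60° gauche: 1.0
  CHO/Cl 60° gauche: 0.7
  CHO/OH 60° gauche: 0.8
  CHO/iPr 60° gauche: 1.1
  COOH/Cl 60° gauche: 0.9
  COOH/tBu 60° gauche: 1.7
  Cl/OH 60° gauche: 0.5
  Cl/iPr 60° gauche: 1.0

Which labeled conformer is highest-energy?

B

A is staggered. OH at 0° is gauche with Cl at 60° (0.5); iPr at 120° is gauche with Cl at 60° (1.0); iPr at 120° is gauche with CHO at 180° (1.1); COOH at 240° is gauche with CHO at 180° (1.0). Total 3.6 kcal/mol.
B is staggered. OH at 0° is gauche with CHO at 300° (0.8); iPr at 120° is gauche with Cl at 180° (1.0); COOH at 240° is gauche with Cl at 180° (0.9); COOH at 240° is gauche with CHO at 300° (1.0). Total 3.7 kcal/mol.
B has the highest total (3.7 kcal/mol).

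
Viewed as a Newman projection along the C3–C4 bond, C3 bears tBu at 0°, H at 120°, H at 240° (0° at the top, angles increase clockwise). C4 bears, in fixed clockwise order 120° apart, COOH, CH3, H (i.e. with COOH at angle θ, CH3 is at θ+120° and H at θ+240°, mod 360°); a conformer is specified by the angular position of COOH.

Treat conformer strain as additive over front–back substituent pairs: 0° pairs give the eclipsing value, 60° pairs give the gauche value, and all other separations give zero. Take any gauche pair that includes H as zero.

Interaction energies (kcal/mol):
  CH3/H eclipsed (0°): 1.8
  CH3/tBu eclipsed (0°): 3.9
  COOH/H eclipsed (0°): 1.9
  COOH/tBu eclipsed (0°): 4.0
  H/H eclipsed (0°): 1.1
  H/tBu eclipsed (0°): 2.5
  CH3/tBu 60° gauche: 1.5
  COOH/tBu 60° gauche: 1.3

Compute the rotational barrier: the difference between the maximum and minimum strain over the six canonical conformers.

COOH at 0° (eclipsed): tBu–COOH eclipsed, H–CH3 eclipsed, H–H eclipsed; 4.0 + 1.8 + 1.1 = 6.9 kcal/mol.
COOH at 60° (staggered): tBu–COOH gauche; 1.3 = 1.3 kcal/mol.
COOH at 120° (eclipsed): tBu–H eclipsed, H–COOH eclipsed, H–CH3 eclipsed; 2.5 + 1.9 + 1.8 = 6.2 kcal/mol.
COOH at 180° (staggered): tBu–CH3 gauche; 1.5 = 1.5 kcal/mol.
COOH at 240° (eclipsed): tBu–CH3 eclipsed, H–H eclipsed, H–COOH eclipsed; 3.9 + 1.1 + 1.9 = 6.9 kcal/mol.
COOH at 300° (staggered): tBu–COOH gauche, tBu–CH3 gauche; 1.3 + 1.5 = 2.8 kcal/mol.
Max at 0° (6.9 kcal/mol), min at 60° (1.3 kcal/mol); barrier = 5.6 kcal/mol.

5.6 kcal/mol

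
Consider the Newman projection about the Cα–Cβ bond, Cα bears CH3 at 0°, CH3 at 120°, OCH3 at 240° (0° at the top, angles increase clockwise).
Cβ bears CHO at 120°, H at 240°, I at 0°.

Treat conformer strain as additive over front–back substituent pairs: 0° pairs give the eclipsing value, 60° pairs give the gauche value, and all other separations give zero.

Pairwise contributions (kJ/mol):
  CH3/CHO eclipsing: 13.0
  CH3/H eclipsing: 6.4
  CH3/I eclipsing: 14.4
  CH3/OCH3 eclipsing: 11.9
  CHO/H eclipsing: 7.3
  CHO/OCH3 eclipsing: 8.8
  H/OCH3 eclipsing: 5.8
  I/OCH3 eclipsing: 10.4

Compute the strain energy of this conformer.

33.2 kJ/mol

This conformer (eclipsed): CH3(0°)/I(0°) eclipsed 14.4; CH3(120°)/CHO(120°) eclipsed 13.0; OCH3(240°)/H(240°) eclipsed 5.8 → 33.2 kJ/mol.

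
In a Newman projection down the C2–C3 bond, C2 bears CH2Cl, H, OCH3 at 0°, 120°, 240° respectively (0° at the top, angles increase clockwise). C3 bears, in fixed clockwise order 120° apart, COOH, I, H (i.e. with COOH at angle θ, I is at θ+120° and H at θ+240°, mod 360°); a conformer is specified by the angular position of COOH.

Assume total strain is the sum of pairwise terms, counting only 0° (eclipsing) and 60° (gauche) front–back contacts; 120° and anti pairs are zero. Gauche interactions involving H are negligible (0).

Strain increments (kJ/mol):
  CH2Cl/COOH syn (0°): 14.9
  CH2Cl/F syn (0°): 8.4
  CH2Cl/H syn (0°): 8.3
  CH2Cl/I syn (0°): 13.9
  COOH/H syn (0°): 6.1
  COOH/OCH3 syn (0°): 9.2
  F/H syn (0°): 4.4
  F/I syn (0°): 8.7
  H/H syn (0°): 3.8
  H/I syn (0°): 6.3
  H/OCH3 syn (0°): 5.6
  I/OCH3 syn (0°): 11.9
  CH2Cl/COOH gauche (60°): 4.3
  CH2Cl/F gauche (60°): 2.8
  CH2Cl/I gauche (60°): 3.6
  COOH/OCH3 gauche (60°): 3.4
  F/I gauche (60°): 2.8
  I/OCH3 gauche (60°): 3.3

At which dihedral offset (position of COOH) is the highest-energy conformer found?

COOH at 0° (eclipsed): CH2Cl–COOH eclipsed, H–I eclipsed, OCH3–H eclipsed; 14.9 + 6.3 + 5.6 = 26.8 kJ/mol.
COOH at 60° (staggered): CH2Cl–COOH gauche, OCH3–I gauche; 4.3 + 3.3 = 7.6 kJ/mol.
COOH at 120° (eclipsed): CH2Cl–H eclipsed, H–COOH eclipsed, OCH3–I eclipsed; 8.3 + 6.1 + 11.9 = 26.3 kJ/mol.
COOH at 180° (staggered): CH2Cl–I gauche, OCH3–COOH gauche, OCH3–I gauche; 3.6 + 3.4 + 3.3 = 10.3 kJ/mol.
COOH at 240° (eclipsed): CH2Cl–I eclipsed, H–H eclipsed, OCH3–COOH eclipsed; 13.9 + 3.8 + 9.2 = 26.9 kJ/mol.
COOH at 300° (staggered): CH2Cl–COOH gauche, CH2Cl–I gauche, OCH3–COOH gauche; 4.3 + 3.6 + 3.4 = 11.3 kJ/mol.
The maximum (26.9 kJ/mol) occurs with COOH at 240°.

240°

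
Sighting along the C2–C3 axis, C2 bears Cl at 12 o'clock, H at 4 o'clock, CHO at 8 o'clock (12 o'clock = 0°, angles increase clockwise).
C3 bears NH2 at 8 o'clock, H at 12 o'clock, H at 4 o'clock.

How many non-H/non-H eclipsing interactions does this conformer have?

1

Non-H eclipsing pairs: CHO(240°)/NH2(240°) — 1 interaction.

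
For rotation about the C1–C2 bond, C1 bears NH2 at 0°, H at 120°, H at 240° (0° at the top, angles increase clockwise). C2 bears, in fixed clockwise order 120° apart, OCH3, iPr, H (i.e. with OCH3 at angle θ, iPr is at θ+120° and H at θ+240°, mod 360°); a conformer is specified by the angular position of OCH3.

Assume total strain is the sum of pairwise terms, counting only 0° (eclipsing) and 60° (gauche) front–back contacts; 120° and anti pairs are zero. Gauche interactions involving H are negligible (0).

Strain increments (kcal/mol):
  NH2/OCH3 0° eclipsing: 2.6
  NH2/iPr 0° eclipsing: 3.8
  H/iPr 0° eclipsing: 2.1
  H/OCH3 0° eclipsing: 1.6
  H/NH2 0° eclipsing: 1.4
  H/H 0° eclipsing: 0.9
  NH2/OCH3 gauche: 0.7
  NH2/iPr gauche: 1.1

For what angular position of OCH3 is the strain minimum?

60°

OCH3 at 0° (eclipsed): NH2(0°)/OCH3(0°) eclipsed 2.6; H(120°)/iPr(120°) eclipsed 2.1; H(240°)/H(240°) eclipsed 0.9 → 5.6 kcal/mol.
OCH3 at 60° (staggered): NH2(0°)/OCH3(60°) gauche 0.7 → 0.7 kcal/mol.
OCH3 at 120° (eclipsed): NH2(0°)/H(0°) eclipsed 1.4; H(120°)/OCH3(120°) eclipsed 1.6; H(240°)/iPr(240°) eclipsed 2.1 → 5.1 kcal/mol.
OCH3 at 180° (staggered): NH2(0°)/iPr(300°) gauche 1.1 → 1.1 kcal/mol.
OCH3 at 240° (eclipsed): NH2(0°)/iPr(0°) eclipsed 3.8; H(120°)/H(120°) eclipsed 0.9; H(240°)/OCH3(240°) eclipsed 1.6 → 6.3 kcal/mol.
OCH3 at 300° (staggered): NH2(0°)/OCH3(300°) gauche 0.7; NH2(0°)/iPr(60°) gauche 1.1 → 1.8 kcal/mol.
The minimum (0.7 kcal/mol) occurs with OCH3 at 60°.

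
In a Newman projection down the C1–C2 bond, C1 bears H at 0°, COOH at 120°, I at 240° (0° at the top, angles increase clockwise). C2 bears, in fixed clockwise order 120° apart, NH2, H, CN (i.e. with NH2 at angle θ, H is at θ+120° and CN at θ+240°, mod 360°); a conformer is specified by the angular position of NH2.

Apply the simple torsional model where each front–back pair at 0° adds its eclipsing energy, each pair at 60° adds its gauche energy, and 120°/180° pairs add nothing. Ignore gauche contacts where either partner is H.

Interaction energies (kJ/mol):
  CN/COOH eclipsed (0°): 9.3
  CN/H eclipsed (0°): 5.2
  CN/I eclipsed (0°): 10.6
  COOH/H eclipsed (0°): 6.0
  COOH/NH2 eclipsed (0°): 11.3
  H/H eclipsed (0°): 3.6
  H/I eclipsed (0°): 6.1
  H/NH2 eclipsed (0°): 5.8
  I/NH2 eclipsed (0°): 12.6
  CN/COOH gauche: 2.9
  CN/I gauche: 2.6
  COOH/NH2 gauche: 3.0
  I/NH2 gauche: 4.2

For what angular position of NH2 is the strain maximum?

240°

NH2 at 0° (eclipsed): H–NH2 eclipsed, COOH–H eclipsed, I–CN eclipsed; 5.8 + 6.0 + 10.6 = 22.4 kJ/mol.
NH2 at 60° (staggered): COOH–NH2 gauche, I–CN gauche; 3.0 + 2.6 = 5.6 kJ/mol.
NH2 at 120° (eclipsed): H–CN eclipsed, COOH–NH2 eclipsed, I–H eclipsed; 5.2 + 11.3 + 6.1 = 22.6 kJ/mol.
NH2 at 180° (staggered): COOH–NH2 gauche, COOH–CN gauche, I–NH2 gauche; 3.0 + 2.9 + 4.2 = 10.1 kJ/mol.
NH2 at 240° (eclipsed): H–H eclipsed, COOH–CN eclipsed, I–NH2 eclipsed; 3.6 + 9.3 + 12.6 = 25.5 kJ/mol.
NH2 at 300° (staggered): COOH–CN gauche, I–NH2 gauche, I–CN gauche; 2.9 + 4.2 + 2.6 = 9.7 kJ/mol.
The maximum (25.5 kJ/mol) occurs with NH2 at 240°.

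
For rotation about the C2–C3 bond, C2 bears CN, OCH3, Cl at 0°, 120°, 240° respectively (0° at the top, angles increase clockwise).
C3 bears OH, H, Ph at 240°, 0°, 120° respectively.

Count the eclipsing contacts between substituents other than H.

2

Non-H eclipsing pairs: OCH3(120°)/Ph(120°); Cl(240°)/OH(240°) — 2 interactions.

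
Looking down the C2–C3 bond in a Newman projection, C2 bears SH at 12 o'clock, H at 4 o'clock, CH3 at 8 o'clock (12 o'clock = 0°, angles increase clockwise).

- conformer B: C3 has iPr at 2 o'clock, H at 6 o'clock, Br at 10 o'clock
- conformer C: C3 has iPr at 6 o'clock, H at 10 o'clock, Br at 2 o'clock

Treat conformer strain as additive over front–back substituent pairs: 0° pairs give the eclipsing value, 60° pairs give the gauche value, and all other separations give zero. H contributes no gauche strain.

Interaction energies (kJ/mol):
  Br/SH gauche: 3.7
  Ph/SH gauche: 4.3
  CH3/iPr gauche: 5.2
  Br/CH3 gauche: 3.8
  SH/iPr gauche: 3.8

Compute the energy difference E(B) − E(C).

+2.4 kJ/mol

B (staggered): SH(0°)/iPr(60°) gauche 3.8; SH(0°)/Br(300°) gauche 3.7; CH3(240°)/Br(300°) gauche 3.8 → 11.3 kJ/mol.
C (staggered): SH(0°)/Br(60°) gauche 3.7; CH3(240°)/iPr(180°) gauche 5.2 → 8.9 kJ/mol.
E(B) − E(C) = 11.3 − 8.9 = +2.4 kJ/mol.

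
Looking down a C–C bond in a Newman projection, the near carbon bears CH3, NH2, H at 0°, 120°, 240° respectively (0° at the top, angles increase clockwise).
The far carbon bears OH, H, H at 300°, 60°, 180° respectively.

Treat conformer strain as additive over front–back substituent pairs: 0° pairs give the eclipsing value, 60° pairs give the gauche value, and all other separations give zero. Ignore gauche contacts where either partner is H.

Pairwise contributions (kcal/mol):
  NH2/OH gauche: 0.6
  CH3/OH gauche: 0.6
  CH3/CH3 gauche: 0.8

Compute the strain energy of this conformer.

This conformer (staggered): CH3–OH gauche; 0.6 = 0.6 kcal/mol.

0.6 kcal/mol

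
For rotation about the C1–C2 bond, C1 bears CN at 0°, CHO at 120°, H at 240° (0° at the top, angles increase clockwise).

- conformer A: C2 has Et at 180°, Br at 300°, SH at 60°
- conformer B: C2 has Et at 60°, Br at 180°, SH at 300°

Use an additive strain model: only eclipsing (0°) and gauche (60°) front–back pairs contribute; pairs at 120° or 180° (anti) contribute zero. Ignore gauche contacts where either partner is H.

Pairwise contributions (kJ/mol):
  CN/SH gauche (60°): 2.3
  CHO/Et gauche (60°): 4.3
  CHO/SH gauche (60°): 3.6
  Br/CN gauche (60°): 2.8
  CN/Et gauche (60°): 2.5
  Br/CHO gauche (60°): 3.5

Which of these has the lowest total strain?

A (staggered): CN(0°)/Br(300°) gauche 2.8; CN(0°)/SH(60°) gauche 2.3; CHO(120°)/Et(180°) gauche 4.3; CHO(120°)/SH(60°) gauche 3.6 → 13.0 kJ/mol.
B (staggered): CN(0°)/Et(60°) gauche 2.5; CN(0°)/SH(300°) gauche 2.3; CHO(120°)/Et(60°) gauche 4.3; CHO(120°)/Br(180°) gauche 3.5 → 12.6 kJ/mol.
B has the lowest total (12.6 kJ/mol).

B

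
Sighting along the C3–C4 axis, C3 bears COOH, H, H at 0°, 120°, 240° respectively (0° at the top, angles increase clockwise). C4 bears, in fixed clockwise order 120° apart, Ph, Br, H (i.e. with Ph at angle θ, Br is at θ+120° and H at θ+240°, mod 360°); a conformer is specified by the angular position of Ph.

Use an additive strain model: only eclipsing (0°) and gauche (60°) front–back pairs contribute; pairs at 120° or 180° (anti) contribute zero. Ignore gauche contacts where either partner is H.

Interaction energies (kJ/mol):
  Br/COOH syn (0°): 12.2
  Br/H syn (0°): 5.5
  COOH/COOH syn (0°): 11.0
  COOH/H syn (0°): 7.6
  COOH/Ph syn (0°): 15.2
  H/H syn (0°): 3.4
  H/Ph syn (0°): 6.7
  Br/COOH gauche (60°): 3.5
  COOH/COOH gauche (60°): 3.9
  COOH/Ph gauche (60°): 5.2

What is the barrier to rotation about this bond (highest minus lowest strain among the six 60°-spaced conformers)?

20.6 kJ/mol

Ph at 0° (eclipsed): COOH(0°)/Ph(0°) eclipsed 15.2; H(120°)/Br(120°) eclipsed 5.5; H(240°)/H(240°) eclipsed 3.4 → 24.1 kJ/mol.
Ph at 60° (staggered): COOH(0°)/Ph(60°) gauche 5.2 → 5.2 kJ/mol.
Ph at 120° (eclipsed): COOH(0°)/H(0°) eclipsed 7.6; H(120°)/Ph(120°) eclipsed 6.7; H(240°)/Br(240°) eclipsed 5.5 → 19.8 kJ/mol.
Ph at 180° (staggered): COOH(0°)/Br(300°) gauche 3.5 → 3.5 kJ/mol.
Ph at 240° (eclipsed): COOH(0°)/Br(0°) eclipsed 12.2; H(120°)/H(120°) eclipsed 3.4; H(240°)/Ph(240°) eclipsed 6.7 → 22.3 kJ/mol.
Ph at 300° (staggered): COOH(0°)/Ph(300°) gauche 5.2; COOH(0°)/Br(60°) gauche 3.5 → 8.7 kJ/mol.
Max at 0° (24.1 kJ/mol), min at 180° (3.5 kJ/mol); barrier = 20.6 kJ/mol.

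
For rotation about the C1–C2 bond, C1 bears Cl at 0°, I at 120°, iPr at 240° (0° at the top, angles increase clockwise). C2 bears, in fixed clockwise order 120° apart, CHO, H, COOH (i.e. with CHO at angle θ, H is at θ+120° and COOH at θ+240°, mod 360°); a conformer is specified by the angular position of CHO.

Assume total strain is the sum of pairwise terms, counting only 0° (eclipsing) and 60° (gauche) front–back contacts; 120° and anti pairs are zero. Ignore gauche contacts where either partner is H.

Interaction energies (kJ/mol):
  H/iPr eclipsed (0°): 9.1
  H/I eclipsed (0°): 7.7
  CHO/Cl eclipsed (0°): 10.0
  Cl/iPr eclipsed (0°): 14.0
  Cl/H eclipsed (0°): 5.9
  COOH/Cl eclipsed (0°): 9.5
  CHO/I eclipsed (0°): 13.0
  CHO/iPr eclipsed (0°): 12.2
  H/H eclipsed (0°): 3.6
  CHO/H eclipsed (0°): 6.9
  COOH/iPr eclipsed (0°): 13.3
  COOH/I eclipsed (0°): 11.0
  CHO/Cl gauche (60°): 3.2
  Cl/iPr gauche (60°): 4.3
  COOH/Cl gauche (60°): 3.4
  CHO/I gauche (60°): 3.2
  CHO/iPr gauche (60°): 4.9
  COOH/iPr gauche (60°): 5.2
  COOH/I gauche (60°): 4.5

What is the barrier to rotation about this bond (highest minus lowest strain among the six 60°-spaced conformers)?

CHO at 0° (eclipsed): Cl(0°)/CHO(0°) eclipsed 10.0; I(120°)/H(120°) eclipsed 7.7; iPr(240°)/COOH(240°) eclipsed 13.3 → 31.0 kJ/mol.
CHO at 60° (staggered): Cl(0°)/CHO(60°) gauche 3.2; Cl(0°)/COOH(300°) gauche 3.4; I(120°)/CHO(60°) gauche 3.2; iPr(240°)/COOH(300°) gauche 5.2 → 15.0 kJ/mol.
CHO at 120° (eclipsed): Cl(0°)/COOH(0°) eclipsed 9.5; I(120°)/CHO(120°) eclipsed 13.0; iPr(240°)/H(240°) eclipsed 9.1 → 31.6 kJ/mol.
CHO at 180° (staggered): Cl(0°)/COOH(60°) gauche 3.4; I(120°)/CHO(180°) gauche 3.2; I(120°)/COOH(60°) gauche 4.5; iPr(240°)/CHO(180°) gauche 4.9 → 16.0 kJ/mol.
CHO at 240° (eclipsed): Cl(0°)/H(0°) eclipsed 5.9; I(120°)/COOH(120°) eclipsed 11.0; iPr(240°)/CHO(240°) eclipsed 12.2 → 29.1 kJ/mol.
CHO at 300° (staggered): Cl(0°)/CHO(300°) gauche 3.2; I(120°)/COOH(180°) gauche 4.5; iPr(240°)/CHO(300°) gauche 4.9; iPr(240°)/COOH(180°) gauche 5.2 → 17.8 kJ/mol.
Max at 120° (31.6 kJ/mol), min at 60° (15.0 kJ/mol); barrier = 16.6 kJ/mol.

16.6 kJ/mol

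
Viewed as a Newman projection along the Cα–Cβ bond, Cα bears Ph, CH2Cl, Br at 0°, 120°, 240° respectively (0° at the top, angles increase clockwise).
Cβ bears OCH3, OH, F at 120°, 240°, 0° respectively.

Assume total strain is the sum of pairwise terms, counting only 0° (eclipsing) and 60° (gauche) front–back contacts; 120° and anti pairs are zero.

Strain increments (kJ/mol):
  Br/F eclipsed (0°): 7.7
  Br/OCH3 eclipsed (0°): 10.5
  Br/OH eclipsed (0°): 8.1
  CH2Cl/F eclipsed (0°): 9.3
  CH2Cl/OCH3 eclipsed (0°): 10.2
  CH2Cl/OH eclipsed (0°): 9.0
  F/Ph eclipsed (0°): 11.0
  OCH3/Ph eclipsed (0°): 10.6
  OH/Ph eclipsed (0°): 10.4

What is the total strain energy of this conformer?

29.3 kJ/mol

This conformer (eclipsed): Ph(0°)/F(0°) eclipsed 11.0; CH2Cl(120°)/OCH3(120°) eclipsed 10.2; Br(240°)/OH(240°) eclipsed 8.1 → 29.3 kJ/mol.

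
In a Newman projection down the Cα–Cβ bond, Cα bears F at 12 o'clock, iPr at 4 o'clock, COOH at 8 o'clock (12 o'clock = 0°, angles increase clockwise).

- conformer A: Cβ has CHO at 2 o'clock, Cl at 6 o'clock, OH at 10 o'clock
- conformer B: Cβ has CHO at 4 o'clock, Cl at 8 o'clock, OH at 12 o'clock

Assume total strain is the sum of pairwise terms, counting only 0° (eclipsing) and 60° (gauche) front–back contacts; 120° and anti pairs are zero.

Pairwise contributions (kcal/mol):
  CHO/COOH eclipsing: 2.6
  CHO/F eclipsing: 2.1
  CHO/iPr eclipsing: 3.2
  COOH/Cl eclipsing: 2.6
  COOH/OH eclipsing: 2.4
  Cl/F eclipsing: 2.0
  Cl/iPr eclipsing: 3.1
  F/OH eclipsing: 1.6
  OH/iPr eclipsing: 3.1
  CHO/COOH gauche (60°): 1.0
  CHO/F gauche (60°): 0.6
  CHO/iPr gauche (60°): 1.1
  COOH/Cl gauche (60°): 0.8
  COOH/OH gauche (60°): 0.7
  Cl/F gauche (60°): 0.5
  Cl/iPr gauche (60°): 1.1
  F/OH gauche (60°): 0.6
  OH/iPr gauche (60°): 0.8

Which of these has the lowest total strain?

A is staggered. F at 0° is gauche with CHO at 60° (0.6); F at 0° is gauche with OH at 300° (0.6); iPr at 120° is gauche with CHO at 60° (1.1); iPr at 120° is gauche with Cl at 180° (1.1); COOH at 240° is gauche with Cl at 180° (0.8); COOH at 240° is gauche with OH at 300° (0.7). Total 4.9 kcal/mol.
B is eclipsed. F at 0° is eclipsed with OH at 0° (1.6); iPr at 120° is eclipsed with CHO at 120° (3.2); COOH at 240° is eclipsed with Cl at 240° (2.6). Total 7.4 kcal/mol.
A has the lowest total (4.9 kcal/mol).

A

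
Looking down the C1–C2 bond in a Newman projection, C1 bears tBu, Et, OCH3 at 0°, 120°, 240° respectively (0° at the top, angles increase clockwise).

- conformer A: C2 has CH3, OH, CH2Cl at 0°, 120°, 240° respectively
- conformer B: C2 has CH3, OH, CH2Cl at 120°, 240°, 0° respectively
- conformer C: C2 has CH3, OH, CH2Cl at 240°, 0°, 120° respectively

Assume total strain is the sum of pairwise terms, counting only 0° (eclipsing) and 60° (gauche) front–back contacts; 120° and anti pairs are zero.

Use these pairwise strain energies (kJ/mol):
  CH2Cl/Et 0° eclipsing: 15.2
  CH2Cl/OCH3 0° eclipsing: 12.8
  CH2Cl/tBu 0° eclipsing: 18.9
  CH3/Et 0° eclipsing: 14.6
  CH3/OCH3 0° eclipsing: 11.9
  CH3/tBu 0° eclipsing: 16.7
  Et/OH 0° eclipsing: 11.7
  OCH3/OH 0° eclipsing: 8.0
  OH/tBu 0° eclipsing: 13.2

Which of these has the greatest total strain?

B

A (eclipsed): tBu(0°)/CH3(0°) eclipsed 16.7; Et(120°)/OH(120°) eclipsed 11.7; OCH3(240°)/CH2Cl(240°) eclipsed 12.8 → 41.2 kJ/mol.
B (eclipsed): tBu(0°)/CH2Cl(0°) eclipsed 18.9; Et(120°)/CH3(120°) eclipsed 14.6; OCH3(240°)/OH(240°) eclipsed 8.0 → 41.5 kJ/mol.
C (eclipsed): tBu(0°)/OH(0°) eclipsed 13.2; Et(120°)/CH2Cl(120°) eclipsed 15.2; OCH3(240°)/CH3(240°) eclipsed 11.9 → 40.3 kJ/mol.
B has the highest total (41.5 kJ/mol).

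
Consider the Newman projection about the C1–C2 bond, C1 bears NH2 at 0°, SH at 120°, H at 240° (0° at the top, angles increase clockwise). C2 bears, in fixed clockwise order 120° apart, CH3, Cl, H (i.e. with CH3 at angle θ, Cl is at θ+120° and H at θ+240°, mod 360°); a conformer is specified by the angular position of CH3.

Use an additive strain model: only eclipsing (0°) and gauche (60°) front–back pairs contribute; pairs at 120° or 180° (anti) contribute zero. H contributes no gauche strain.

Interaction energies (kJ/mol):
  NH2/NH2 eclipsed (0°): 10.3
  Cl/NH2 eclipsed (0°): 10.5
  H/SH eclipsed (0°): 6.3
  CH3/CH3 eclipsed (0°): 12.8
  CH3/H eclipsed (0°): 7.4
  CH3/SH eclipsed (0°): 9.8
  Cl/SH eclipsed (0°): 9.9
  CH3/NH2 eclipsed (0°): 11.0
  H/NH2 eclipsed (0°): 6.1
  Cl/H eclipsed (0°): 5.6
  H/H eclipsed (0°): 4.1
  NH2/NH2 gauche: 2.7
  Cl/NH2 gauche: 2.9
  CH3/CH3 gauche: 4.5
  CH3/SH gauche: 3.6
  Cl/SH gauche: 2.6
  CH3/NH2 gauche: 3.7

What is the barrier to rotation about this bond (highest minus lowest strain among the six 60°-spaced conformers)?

CH3 at 0° (eclipsed): NH2(0°)/CH3(0°) eclipsed 11.0; SH(120°)/Cl(120°) eclipsed 9.9; H(240°)/H(240°) eclipsed 4.1 → 25.0 kJ/mol.
CH3 at 60° (staggered): NH2(0°)/CH3(60°) gauche 3.7; SH(120°)/CH3(60°) gauche 3.6; SH(120°)/Cl(180°) gauche 2.6 → 9.9 kJ/mol.
CH3 at 120° (eclipsed): NH2(0°)/H(0°) eclipsed 6.1; SH(120°)/CH3(120°) eclipsed 9.8; H(240°)/Cl(240°) eclipsed 5.6 → 21.5 kJ/mol.
CH3 at 180° (staggered): NH2(0°)/Cl(300°) gauche 2.9; SH(120°)/CH3(180°) gauche 3.6 → 6.5 kJ/mol.
CH3 at 240° (eclipsed): NH2(0°)/Cl(0°) eclipsed 10.5; SH(120°)/H(120°) eclipsed 6.3; H(240°)/CH3(240°) eclipsed 7.4 → 24.2 kJ/mol.
CH3 at 300° (staggered): NH2(0°)/CH3(300°) gauche 3.7; NH2(0°)/Cl(60°) gauche 2.9; SH(120°)/Cl(60°) gauche 2.6 → 9.2 kJ/mol.
Max at 0° (25.0 kJ/mol), min at 180° (6.5 kJ/mol); barrier = 18.5 kJ/mol.

18.5 kJ/mol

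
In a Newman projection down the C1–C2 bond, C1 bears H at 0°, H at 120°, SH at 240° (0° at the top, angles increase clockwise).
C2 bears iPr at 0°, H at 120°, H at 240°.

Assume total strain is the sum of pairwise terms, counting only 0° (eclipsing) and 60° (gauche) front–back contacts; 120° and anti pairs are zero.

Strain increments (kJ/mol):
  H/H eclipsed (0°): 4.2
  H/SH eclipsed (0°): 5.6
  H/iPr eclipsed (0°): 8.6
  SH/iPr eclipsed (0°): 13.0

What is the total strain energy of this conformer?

18.4 kJ/mol

This conformer is eclipsed. H at 0° is eclipsed with iPr at 0° (8.6); H at 120° is eclipsed with H at 120° (4.2); SH at 240° is eclipsed with H at 240° (5.6). Total 18.4 kJ/mol.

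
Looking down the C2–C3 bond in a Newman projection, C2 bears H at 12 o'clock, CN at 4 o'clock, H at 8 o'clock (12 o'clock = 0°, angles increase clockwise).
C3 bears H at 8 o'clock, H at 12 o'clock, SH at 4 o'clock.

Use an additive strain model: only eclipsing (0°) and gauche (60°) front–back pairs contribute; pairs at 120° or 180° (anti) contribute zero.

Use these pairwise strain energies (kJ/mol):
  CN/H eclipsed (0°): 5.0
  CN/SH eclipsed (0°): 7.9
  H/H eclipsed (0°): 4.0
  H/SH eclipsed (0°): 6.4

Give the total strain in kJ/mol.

This conformer (eclipsed): H(0°)/H(0°) eclipsed 4.0; CN(120°)/SH(120°) eclipsed 7.9; H(240°)/H(240°) eclipsed 4.0 → 15.9 kJ/mol.

15.9 kJ/mol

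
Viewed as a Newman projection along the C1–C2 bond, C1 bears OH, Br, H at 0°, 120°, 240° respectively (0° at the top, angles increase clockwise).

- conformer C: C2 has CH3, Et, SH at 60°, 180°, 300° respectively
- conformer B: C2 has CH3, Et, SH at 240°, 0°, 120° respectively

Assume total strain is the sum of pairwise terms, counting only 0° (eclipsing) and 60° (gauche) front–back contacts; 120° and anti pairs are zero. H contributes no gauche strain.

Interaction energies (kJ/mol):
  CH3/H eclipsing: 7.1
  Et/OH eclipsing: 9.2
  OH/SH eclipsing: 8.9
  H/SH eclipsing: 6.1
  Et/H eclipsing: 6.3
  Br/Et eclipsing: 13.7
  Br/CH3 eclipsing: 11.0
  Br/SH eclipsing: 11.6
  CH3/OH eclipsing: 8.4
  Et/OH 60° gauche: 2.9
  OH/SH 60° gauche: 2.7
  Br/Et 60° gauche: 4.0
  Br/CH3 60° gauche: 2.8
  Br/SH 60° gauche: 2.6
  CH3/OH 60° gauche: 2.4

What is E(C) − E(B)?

C (staggered): OH–CH3 gauche, OH–SH gauche, Br–CH3 gauche, Br–Et gauche; 2.4 + 2.7 + 2.8 + 4.0 = 11.9 kJ/mol.
B (eclipsed): OH–Et eclipsed, Br–SH eclipsed, H–CH3 eclipsed; 9.2 + 11.6 + 7.1 = 27.9 kJ/mol.
E(C) − E(B) = 11.9 − 27.9 = -16.0 kJ/mol.

-16.0 kJ/mol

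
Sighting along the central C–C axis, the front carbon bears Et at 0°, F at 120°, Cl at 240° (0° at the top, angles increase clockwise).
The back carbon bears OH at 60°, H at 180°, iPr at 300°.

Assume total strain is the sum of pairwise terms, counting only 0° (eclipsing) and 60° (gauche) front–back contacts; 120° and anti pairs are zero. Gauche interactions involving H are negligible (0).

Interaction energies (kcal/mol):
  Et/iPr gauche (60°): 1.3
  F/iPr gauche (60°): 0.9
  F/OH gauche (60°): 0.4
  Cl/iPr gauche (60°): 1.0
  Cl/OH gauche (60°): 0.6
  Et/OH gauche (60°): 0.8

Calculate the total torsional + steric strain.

This conformer (staggered): Et(0°)/OH(60°) gauche 0.8; Et(0°)/iPr(300°) gauche 1.3; F(120°)/OH(60°) gauche 0.4; Cl(240°)/iPr(300°) gauche 1.0 → 3.5 kcal/mol.

3.5 kcal/mol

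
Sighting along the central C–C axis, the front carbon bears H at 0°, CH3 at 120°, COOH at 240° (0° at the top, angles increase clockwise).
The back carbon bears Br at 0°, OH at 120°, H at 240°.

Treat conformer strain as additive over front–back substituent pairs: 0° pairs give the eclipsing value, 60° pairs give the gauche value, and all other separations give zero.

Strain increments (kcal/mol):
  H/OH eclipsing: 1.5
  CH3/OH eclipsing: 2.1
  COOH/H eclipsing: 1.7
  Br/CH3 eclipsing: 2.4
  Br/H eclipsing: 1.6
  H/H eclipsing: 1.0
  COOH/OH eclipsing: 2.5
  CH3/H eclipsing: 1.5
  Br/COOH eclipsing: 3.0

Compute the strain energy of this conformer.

This conformer is eclipsed. H at 0° is eclipsed with Br at 0° (1.6); CH3 at 120° is eclipsed with OH at 120° (2.1); COOH at 240° is eclipsed with H at 240° (1.7). Total 5.4 kcal/mol.

5.4 kcal/mol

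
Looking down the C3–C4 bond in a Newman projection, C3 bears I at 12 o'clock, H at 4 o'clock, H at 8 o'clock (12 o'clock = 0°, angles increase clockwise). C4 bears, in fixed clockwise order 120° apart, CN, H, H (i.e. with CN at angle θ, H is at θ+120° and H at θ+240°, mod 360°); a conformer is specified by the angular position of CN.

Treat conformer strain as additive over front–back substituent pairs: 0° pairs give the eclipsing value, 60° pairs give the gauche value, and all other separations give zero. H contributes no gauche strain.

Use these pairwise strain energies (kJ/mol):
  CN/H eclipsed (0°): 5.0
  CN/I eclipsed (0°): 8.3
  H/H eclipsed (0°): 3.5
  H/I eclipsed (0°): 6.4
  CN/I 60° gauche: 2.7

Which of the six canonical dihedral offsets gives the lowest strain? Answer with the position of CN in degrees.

180°

CN at 0° is eclipsed. I at 0° is eclipsed with CN at 0° (8.3); H at 120° is eclipsed with H at 120° (3.5); H at 240° is eclipsed with H at 240° (3.5). Total 15.3 kJ/mol.
CN at 60° is staggered. I at 0° is gauche with CN at 60° (2.7). Total 2.7 kJ/mol.
CN at 120° is eclipsed. I at 0° is eclipsed with H at 0° (6.4); H at 120° is eclipsed with CN at 120° (5.0); H at 240° is eclipsed with H at 240° (3.5). Total 14.9 kJ/mol.
CN at 180° (staggered): no non-H gauche contacts → 0.0 kJ/mol.
CN at 240° is eclipsed. I at 0° is eclipsed with H at 0° (6.4); H at 120° is eclipsed with H at 120° (3.5); H at 240° is eclipsed with CN at 240° (5.0). Total 14.9 kJ/mol.
CN at 300° is staggered. I at 0° is gauche with CN at 300° (2.7). Total 2.7 kJ/mol.
The minimum (0.0 kJ/mol) occurs with CN at 180°.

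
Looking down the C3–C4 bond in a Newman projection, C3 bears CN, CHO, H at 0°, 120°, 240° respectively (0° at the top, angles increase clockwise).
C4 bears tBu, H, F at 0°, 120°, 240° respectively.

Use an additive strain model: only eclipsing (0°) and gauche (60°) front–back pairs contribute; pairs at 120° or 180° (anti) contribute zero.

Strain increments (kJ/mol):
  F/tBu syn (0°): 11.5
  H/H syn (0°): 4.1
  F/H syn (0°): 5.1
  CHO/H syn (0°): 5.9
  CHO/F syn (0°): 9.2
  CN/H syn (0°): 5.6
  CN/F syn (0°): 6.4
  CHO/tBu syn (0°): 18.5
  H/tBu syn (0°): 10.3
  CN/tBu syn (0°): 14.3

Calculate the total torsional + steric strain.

This conformer is eclipsed. CN at 0° is eclipsed with tBu at 0° (14.3); CHO at 120° is eclipsed with H at 120° (5.9); H at 240° is eclipsed with F at 240° (5.1). Total 25.3 kJ/mol.

25.3 kJ/mol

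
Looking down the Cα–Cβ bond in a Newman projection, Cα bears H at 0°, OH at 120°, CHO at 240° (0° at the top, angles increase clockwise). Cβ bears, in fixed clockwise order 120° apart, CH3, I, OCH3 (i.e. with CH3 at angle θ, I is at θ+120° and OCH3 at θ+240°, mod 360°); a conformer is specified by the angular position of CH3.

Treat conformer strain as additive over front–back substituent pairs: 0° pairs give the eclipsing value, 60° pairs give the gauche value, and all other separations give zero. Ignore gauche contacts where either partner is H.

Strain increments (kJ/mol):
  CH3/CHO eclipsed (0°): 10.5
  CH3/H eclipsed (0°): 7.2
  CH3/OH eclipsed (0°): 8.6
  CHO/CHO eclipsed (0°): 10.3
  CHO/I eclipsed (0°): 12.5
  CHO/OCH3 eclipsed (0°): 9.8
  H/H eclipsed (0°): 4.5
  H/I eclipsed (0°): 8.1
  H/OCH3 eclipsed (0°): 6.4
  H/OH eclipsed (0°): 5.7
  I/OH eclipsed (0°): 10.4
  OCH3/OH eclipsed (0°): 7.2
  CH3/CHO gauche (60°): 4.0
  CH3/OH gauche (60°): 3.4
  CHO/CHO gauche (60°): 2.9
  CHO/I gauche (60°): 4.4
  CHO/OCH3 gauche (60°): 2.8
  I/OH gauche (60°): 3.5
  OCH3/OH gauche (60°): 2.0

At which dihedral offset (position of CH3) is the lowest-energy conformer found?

CH3 at 0° (eclipsed): H–CH3 eclipsed, OH–I eclipsed, CHO–OCH3 eclipsed; 7.2 + 10.4 + 9.8 = 27.4 kJ/mol.
CH3 at 60° (staggered): OH–CH3 gauche, OH–I gauche, CHO–I gauche, CHO–OCH3 gauche; 3.4 + 3.5 + 4.4 + 2.8 = 14.1 kJ/mol.
CH3 at 120° (eclipsed): H–OCH3 eclipsed, OH–CH3 eclipsed, CHO–I eclipsed; 6.4 + 8.6 + 12.5 = 27.5 kJ/mol.
CH3 at 180° (staggered): OH–CH3 gauche, OH–OCH3 gauche, CHO–CH3 gauche, CHO–I gauche; 3.4 + 2.0 + 4.0 + 4.4 = 13.8 kJ/mol.
CH3 at 240° (eclipsed): H–I eclipsed, OH–OCH3 eclipsed, CHO–CH3 eclipsed; 8.1 + 7.2 + 10.5 = 25.8 kJ/mol.
CH3 at 300° (staggered): OH–I gauche, OH–OCH3 gauche, CHO–CH3 gauche, CHO–OCH3 gauche; 3.5 + 2.0 + 4.0 + 2.8 = 12.3 kJ/mol.
The minimum (12.3 kJ/mol) occurs with CH3 at 300°.

300°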